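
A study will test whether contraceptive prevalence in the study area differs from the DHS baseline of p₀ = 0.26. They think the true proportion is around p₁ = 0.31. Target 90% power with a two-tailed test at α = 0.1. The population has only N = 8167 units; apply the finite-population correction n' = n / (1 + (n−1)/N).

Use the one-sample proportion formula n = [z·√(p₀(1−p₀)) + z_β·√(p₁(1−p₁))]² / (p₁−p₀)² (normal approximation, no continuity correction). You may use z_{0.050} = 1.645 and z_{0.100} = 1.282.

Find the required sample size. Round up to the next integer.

n = [z_{α/2}·√(p₀q₀) + z_β·√(p₁q₁)]² / (p₁ − p₀)²
  = [1.645·√(0.26·0.74) + 1.282·√(0.31·0.69)]² / (0.05)²
  = [1.645·0.4386 + 1.282·0.4625]² / 0.0025
  = [1.3145]² / 0.0025
  = 691.13
Finite-population correction (N = 8167): 691.13 / (1 + (691.13 − 1)/8167) = 637.28.
Round up → n = 638.

n = 638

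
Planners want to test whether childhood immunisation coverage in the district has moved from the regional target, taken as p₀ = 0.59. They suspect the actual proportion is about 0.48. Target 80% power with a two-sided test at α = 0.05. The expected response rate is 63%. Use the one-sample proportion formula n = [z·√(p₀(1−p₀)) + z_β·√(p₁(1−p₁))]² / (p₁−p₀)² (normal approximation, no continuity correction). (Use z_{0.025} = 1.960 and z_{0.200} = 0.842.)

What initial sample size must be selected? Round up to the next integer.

n = 252

n = [z_{α/2}·√(p₀q₀) + z_β·√(p₁q₁)]² / (p₁ − p₀)²
  = [1.960·√(0.59·0.41) + 0.842·√(0.48·0.52)]² / (-0.11)²
  = [1.960·0.4918 + 0.842·0.4996]² / 0.0121
  = [1.3847]² / 0.0121
  = 158.45
Adjust for 63% response: 158.45 / 0.63 = 251.51.
Round up → n = 252.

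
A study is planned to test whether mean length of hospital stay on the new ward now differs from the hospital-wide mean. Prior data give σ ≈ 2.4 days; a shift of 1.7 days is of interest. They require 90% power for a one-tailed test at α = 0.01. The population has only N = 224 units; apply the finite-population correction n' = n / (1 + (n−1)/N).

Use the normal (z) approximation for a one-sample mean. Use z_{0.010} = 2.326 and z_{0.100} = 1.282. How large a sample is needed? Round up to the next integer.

n = 24

n = (z_α + z_β)² · σ² / δ²
  = (2.326 + 1.282)² · 2.4² / 1.7²
  = 13.0177 · 5.76 / 2.89
  = 25.95
Finite-population correction (N = 224): 25.95 / (1 + (25.95 − 1)/224) = 23.35.
Round up → n = 24.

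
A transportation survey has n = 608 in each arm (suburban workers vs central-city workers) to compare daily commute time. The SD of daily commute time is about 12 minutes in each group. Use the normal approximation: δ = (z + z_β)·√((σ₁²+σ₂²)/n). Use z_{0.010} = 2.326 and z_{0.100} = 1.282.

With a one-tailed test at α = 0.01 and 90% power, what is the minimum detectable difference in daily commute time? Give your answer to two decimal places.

Minimum detectable difference ≈ 2.48 minutes

δ = (z_α + z_β) · √((σ₁²+σ₂²)/n)
  = (2.326 + 1.282) · √(288/608)
  = 3.608 · √0.47368
  = 3.608 · 0.6882
  = 2.4832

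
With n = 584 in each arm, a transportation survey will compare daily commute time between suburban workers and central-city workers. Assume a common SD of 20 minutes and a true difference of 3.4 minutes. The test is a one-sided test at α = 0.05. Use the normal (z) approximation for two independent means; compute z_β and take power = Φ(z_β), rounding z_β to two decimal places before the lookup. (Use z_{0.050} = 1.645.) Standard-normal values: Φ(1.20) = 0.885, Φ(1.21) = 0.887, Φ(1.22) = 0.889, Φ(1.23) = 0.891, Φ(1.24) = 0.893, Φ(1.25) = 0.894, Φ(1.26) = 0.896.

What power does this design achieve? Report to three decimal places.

Power ≈ 0.896

z_β = δ·√(n/(σ₁²+σ₂²)) − z_α
    = 3.4 · √(584/800) − 1.645
    = 3.4 · 0.85440 − 1.645
    = 2.9050 − 1.645 = 1.2600 → 1.26
Power = Φ(1.26) = 0.896.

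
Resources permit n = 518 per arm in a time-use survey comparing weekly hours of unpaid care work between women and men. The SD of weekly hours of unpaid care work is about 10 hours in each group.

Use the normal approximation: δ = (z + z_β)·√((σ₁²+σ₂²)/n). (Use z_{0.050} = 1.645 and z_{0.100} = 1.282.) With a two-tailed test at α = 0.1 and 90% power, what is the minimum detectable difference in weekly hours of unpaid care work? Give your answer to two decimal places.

δ = (z_{α/2} + z_β) · √((σ₁²+σ₂²)/n)
  = (1.645 + 1.282) · √(200/518)
  = 2.927 · √0.3861
  = 2.927 · 0.6214
  = 1.8187

Minimum detectable difference ≈ 1.82 hours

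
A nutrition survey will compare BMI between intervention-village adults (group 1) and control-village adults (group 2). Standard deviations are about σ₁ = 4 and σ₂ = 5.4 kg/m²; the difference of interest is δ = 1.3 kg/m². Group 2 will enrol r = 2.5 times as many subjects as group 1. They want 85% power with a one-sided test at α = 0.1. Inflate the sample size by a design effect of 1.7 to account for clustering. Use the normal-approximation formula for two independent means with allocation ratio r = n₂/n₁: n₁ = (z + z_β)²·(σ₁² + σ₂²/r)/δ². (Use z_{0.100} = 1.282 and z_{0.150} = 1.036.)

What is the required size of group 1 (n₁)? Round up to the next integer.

n₁ = (z_α + z_β)² · (σ₁² + σ₂²/r) / δ²
   = (1.282 + 1.036)² · (4² + 5.4²/2.5) / 1.3²
   = 5.3731 · (16 + 11.664) / 1.69
   = 5.3731 · 27.664 / 1.69
   = 87.95
Design effect: 1.7 × 87.95 = 149.52.
Round up → n₁ = 150; n₂ = r·n₁ = 2.5 × 150 = 375.

n₁ = 150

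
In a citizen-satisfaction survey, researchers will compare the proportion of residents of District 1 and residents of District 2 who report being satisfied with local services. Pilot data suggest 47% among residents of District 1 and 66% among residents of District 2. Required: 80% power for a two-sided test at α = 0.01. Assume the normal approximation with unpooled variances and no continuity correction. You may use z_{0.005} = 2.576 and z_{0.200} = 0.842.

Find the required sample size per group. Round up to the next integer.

n = 154 per group

n = (z_{α/2} + z_β)² · [p₁(1−p₁) + p₂(1−p₂)] / (p₁ − p₂)²
  = (2.576 + 0.842)² · (0.47·0.53 + 0.66·0.34) / (-0.19)²
  = (3.418)² · (0.2491 + 0.2244) / 0.0361
  = 11.6827 · 0.4735 / 0.0361
  = 153.23
Round up → n = 154 per group.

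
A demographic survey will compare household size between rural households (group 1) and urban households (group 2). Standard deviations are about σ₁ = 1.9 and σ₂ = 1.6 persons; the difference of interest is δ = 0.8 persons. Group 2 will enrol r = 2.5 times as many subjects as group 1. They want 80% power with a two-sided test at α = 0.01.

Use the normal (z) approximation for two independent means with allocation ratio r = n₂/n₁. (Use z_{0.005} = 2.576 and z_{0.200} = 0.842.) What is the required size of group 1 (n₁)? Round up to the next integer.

n₁ = (z_{α/2} + z_β)² · (σ₁² + σ₂²/r) / δ²
   = (2.576 + 0.842)² · (1.9² + 1.6²/2.5) / 0.8²
   = 11.6827 · (3.61 + 1.024) / 0.64
   = 11.6827 · 4.634 / 0.64
   = 84.59
Round up → n₁ = 85; n₂ = r·n₁ = 2.5 × 85 = 213.

n₁ = 85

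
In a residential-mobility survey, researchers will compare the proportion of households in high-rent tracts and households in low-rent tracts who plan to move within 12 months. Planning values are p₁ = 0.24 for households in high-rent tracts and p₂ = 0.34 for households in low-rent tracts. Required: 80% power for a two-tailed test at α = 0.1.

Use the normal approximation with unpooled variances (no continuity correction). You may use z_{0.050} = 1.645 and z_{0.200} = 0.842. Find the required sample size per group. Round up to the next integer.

n = 252 per group

n = (z_{α/2} + z_β)² · [p₁(1−p₁) + p₂(1−p₂)] / (p₁ − p₂)²
  = (1.645 + 0.842)² · (0.24·0.76 + 0.34·0.66) / (-0.10)²
  = (2.487)² · (0.1824 + 0.2244) / 0.0100
  = 6.1852 · 0.4068 / 0.0100
  = 251.61
Round up → n = 252 per group.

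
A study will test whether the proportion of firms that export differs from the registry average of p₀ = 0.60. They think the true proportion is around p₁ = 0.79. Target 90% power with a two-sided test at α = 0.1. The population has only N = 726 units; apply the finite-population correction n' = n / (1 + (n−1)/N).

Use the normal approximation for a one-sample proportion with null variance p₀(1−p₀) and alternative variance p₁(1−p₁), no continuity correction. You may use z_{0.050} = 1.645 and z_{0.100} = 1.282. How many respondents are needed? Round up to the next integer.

n = [z_{α/2}·√(p₀q₀) + z_β·√(p₁q₁)]² / (p₁ − p₀)²
  = [1.645·√(0.60·0.40) + 1.282·√(0.79·0.21)]² / (0.19)²
  = [1.645·0.4899 + 1.282·0.4073]² / 0.0361
  = [1.3281]² / 0.0361
  = 48.86
Finite-population correction (N = 726): 48.86 / (1 + (48.86 − 1)/726) = 45.84.
Round up → n = 46.

n = 46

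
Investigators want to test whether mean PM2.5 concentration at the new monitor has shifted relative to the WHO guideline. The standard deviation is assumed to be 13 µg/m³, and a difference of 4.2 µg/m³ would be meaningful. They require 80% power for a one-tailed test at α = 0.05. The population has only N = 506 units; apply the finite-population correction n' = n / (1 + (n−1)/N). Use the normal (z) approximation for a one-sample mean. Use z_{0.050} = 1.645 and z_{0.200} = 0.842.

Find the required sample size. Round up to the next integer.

n = (z_α + z_β)² · σ² / δ²
  = (1.645 + 0.842)² · 13² / 4.2²
  = 6.1852 · 169 / 17.64
  = 59.26
Finite-population correction (N = 506): 59.26 / (1 + (59.26 − 1)/506) = 53.14.
Round up → n = 54.

n = 54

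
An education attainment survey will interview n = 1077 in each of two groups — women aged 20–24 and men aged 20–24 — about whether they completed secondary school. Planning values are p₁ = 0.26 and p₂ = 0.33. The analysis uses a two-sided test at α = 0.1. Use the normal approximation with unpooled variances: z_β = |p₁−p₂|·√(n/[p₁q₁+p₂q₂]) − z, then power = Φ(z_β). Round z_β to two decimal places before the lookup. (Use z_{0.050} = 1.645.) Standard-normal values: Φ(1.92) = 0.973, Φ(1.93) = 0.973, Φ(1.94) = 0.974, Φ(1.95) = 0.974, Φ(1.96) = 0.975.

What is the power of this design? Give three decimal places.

Power ≈ 0.973

z_β = |p₁−p₂|·√(n/[p₁q₁+p₂q₂]) − z_{α/2}
    = 0.07 · √(1077/0.4135) − 1.645
    = 0.07 · 51.0352 − 1.645
    = 3.5725 − 1.645 = 1.9275 → 1.93
Power = Φ(1.93) = 0.973.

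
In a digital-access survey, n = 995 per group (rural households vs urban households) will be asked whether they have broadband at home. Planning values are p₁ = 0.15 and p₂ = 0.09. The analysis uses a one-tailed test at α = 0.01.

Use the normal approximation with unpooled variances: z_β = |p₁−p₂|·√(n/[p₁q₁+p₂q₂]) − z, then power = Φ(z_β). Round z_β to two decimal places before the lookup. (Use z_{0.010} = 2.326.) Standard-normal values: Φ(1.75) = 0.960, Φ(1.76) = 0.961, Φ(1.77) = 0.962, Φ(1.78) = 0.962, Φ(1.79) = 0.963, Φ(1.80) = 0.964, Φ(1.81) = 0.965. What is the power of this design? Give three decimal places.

Power ≈ 0.965

z_β = |p₁−p₂|·√(n/[p₁q₁+p₂q₂]) − z_α
    = 0.06 · √(995/0.2094) − 2.326
    = 0.06 · 68.9324 − 2.326
    = 4.1359 − 2.326 = 1.8099 → 1.81
Power = Φ(1.81) = 0.965.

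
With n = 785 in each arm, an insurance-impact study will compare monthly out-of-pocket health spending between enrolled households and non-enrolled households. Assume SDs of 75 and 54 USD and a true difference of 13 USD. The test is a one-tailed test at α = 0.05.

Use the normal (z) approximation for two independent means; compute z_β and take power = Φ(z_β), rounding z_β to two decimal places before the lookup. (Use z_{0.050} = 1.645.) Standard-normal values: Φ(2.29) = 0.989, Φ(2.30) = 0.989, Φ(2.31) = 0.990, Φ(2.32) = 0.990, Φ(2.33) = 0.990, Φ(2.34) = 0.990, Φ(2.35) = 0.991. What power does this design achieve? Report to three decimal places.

z_β = δ·√(n/(σ₁²+σ₂²)) − z_α
    = 13 · √(785/8541) − 1.645
    = 13 · 0.30317 − 1.645
    = 3.9412 − 1.645 = 2.2962 → 2.30
Power = Φ(2.30) = 0.989.

Power ≈ 0.989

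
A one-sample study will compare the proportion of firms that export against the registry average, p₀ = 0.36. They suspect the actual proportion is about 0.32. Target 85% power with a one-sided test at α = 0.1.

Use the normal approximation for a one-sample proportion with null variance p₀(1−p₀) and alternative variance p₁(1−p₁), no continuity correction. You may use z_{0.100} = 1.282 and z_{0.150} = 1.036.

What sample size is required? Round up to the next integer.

n = 755

n = [z_α·√(p₀q₀) + z_β·√(p₁q₁)]² / (p₁ − p₀)²
  = [1.282·√(0.36·0.64) + 1.036·√(0.32·0.68)]² / (-0.04)²
  = [1.282·0.4800 + 1.036·0.4665]² / 0.0016
  = [1.0986]² / 0.0016
  = 754.37
Round up → n = 755.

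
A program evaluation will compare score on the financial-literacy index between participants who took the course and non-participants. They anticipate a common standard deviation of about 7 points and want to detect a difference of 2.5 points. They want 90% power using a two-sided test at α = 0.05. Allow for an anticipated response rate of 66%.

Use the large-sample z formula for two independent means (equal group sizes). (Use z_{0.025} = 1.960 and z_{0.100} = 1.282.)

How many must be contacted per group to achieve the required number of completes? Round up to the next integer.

n = (z_{α/2} + z_β)² · (σ₁² + σ₂²) / δ²
  = (1.960 + 1.282)² · (2·7² = 98) / 2.5²
  = 10.5106 · 98 / 6.25
  = 164.81
Adjust for 66% response: 164.81 / 0.66 = 249.71.
Round up → n = 250 per group.

n = 250 per group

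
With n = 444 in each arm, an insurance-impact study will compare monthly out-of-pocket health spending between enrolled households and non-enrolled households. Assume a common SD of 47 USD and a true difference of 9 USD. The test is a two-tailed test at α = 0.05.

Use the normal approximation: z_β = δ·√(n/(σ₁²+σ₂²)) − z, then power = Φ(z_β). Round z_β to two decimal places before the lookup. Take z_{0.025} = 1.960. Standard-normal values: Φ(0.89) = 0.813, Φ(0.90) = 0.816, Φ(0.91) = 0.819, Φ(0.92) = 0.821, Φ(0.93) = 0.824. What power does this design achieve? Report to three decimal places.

z_β = δ·√(n/(σ₁²+σ₂²)) − z_{α/2}
    = 9 · √(444/4418) − 1.960
    = 9 · 0.31701 − 1.960
    = 2.8531 − 1.960 = 0.8931 → 0.89
Power = Φ(0.89) = 0.813.

Power ≈ 0.813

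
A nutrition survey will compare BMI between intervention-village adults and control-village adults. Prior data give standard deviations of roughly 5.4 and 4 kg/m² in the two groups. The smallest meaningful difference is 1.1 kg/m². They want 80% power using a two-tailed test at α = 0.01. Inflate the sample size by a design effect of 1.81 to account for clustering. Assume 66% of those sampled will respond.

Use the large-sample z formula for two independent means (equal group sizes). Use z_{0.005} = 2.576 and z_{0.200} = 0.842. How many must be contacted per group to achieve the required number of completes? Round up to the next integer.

n = (z_{α/2} + z_β)² · (σ₁² + σ₂²) / δ²
  = (2.576 + 0.842)² · (5.4² + 4² = 45.16) / 1.1²
  = 11.6827 · 45.16 / 1.21
  = 436.03
Design effect: 1.81 × 436.03 = 789.21.
Adjust for 66% response: 789.21 / 0.66 = 1195.77.
Round up → n = 1196 per group.

n = 1196 per group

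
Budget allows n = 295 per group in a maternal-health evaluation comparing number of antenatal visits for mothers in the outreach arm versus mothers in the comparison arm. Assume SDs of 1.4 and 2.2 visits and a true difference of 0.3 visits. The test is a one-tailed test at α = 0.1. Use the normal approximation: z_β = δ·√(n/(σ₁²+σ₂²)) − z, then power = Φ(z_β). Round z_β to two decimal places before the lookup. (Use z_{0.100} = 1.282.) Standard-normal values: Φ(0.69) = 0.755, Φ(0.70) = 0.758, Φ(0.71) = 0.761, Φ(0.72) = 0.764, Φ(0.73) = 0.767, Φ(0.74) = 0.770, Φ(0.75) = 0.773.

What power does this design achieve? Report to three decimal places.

z_β = δ·√(n/(σ₁²+σ₂²)) − z_α
    = 0.3 · √(295/6.8) − 1.282
    = 0.3 · 6.58653 − 1.282
    = 1.9760 − 1.282 = 0.6940 → 0.69
Power = Φ(0.69) = 0.755.

Power ≈ 0.755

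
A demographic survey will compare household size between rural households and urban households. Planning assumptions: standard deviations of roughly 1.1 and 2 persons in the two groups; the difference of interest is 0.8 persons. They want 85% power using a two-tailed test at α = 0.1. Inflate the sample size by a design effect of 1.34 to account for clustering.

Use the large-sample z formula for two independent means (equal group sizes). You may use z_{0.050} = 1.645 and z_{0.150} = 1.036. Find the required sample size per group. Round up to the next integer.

n = (z_{α/2} + z_β)² · (σ₁² + σ₂²) / δ²
  = (1.645 + 1.036)² · (1.1² + 2² = 5.21) / 0.8²
  = 7.1878 · 5.21 / 0.64
  = 58.51
Design effect: 1.34 × 58.51 = 78.41.
Round up → n = 79 per group.

n = 79 per group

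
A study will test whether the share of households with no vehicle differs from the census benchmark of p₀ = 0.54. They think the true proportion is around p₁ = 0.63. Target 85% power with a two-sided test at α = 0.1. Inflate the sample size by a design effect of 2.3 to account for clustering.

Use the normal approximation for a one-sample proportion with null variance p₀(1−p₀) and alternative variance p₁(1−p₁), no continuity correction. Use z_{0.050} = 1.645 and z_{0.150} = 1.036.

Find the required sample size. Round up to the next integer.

n = [z_{α/2}·√(p₀q₀) + z_β·√(p₁q₁)]² / (p₁ − p₀)²
  = [1.645·√(0.54·0.46) + 1.036·√(0.63·0.37)]² / (0.09)²
  = [1.645·0.4984 + 1.036·0.4828]² / 0.0081
  = [1.3200]² / 0.0081
  = 215.13
Design effect: 2.3 × 215.13 = 494.79.
Round up → n = 495.

n = 495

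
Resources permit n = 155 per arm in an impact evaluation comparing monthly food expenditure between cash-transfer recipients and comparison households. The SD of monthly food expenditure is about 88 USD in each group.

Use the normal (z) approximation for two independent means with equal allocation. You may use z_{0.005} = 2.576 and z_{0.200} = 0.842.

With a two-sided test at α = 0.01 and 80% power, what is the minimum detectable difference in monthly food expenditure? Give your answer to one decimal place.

δ = (z_{α/2} + z_β) · √((σ₁²+σ₂²)/n)
  = (2.576 + 0.842) · √(15488/155)
  = 3.418 · √99.9226
  = 3.418 · 9.9961
  = 34.1668

Minimum detectable difference ≈ 34.2 USD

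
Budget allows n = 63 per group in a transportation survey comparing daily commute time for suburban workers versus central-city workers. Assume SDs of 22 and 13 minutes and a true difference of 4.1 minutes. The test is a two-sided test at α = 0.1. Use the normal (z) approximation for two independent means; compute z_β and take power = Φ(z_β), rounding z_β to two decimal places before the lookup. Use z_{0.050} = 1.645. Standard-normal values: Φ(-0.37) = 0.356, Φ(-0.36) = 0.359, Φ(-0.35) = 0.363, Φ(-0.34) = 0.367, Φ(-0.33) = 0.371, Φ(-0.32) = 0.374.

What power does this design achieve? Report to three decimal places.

Power ≈ 0.356

z_β = δ·√(n/(σ₁²+σ₂²)) − z_{α/2}
    = 4.1 · √(63/653) − 1.645
    = 4.1 · 0.31061 − 1.645
    = 1.2735 − 1.645 = -0.3715 → -0.37
Power = Φ(-0.37) = 0.356.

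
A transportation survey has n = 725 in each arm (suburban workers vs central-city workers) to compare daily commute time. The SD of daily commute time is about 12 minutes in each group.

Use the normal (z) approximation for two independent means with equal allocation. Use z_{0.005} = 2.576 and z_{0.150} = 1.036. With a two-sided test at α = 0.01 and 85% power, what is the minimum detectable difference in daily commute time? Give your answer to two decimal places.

δ = (z_{α/2} + z_β) · √((σ₁²+σ₂²)/n)
  = (2.576 + 1.036) · √(288/725)
  = 3.612 · √0.39724
  = 3.612 · 0.6303
  = 2.2765

Minimum detectable difference ≈ 2.28 minutes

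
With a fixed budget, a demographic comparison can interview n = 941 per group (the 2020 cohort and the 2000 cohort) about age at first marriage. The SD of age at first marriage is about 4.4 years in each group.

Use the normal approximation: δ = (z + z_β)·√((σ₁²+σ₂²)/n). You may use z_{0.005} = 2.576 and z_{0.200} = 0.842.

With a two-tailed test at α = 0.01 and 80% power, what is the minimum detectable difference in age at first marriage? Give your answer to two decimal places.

δ = (z_{α/2} + z_β) · √((σ₁²+σ₂²)/n)
  = (2.576 + 0.842) · √(38.72/941)
  = 3.418 · √0.04115
  = 3.418 · 0.2028
  = 0.6933

Minimum detectable difference ≈ 0.69 years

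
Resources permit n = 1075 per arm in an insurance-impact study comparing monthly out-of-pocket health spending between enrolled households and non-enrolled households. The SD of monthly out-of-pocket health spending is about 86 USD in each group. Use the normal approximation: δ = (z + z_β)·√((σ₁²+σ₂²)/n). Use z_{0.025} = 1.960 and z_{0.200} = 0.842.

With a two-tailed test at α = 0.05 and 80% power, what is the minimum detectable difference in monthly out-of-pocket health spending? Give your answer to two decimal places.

Minimum detectable difference ≈ 10.39 USD

δ = (z_{α/2} + z_β) · √((σ₁²+σ₂²)/n)
  = (1.960 + 0.842) · √(14792/1075)
  = 2.802 · √13.76
  = 2.802 · 3.7094
  = 10.3939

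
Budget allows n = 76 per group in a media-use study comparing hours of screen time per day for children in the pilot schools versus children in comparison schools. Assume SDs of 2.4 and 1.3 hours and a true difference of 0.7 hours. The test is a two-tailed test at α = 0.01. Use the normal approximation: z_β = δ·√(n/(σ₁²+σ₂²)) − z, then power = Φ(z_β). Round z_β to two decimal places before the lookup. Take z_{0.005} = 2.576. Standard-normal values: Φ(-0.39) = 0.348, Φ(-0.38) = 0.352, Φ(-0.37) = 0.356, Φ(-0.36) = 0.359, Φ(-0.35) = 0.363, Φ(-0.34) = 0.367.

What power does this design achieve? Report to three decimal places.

Power ≈ 0.367

z_β = δ·√(n/(σ₁²+σ₂²)) − z_{α/2}
    = 0.7 · √(76/7.45) − 2.576
    = 0.7 · 3.19395 − 2.576
    = 2.2358 − 2.576 = -0.3402 → -0.34
Power = Φ(-0.34) = 0.367.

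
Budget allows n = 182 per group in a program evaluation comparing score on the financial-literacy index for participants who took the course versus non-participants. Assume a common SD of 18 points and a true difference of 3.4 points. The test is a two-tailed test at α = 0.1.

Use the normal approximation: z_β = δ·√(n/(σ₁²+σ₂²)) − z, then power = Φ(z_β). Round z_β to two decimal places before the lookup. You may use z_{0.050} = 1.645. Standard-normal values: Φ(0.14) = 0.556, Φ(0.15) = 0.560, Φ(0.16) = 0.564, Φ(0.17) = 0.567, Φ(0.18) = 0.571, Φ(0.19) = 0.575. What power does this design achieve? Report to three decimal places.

z_β = δ·√(n/(σ₁²+σ₂²)) − z_{α/2}
    = 3.4 · √(182/648) − 1.645
    = 3.4 · 0.52997 − 1.645
    = 1.8019 − 1.645 = 0.1569 → 0.16
Power = Φ(0.16) = 0.564.

Power ≈ 0.564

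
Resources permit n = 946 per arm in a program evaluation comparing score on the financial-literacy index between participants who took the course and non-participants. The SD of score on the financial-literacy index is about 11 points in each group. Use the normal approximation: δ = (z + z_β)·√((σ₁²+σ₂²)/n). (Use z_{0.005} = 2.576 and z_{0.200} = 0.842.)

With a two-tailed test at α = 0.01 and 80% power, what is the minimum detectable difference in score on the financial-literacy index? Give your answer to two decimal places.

Minimum detectable difference ≈ 1.73 points

δ = (z_{α/2} + z_β) · √((σ₁²+σ₂²)/n)
  = (2.576 + 0.842) · √(242/946)
  = 3.418 · √0.25581
  = 3.418 · 0.5058
  = 1.7288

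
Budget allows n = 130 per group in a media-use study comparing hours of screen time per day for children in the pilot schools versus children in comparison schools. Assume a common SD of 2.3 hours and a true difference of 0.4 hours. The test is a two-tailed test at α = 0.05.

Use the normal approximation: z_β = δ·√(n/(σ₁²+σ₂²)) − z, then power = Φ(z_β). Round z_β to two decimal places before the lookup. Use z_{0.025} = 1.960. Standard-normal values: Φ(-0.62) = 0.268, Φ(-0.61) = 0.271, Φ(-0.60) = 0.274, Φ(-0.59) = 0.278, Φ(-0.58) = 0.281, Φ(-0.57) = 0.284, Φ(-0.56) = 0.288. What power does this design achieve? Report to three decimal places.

z_β = δ·√(n/(σ₁²+σ₂²)) − z_{α/2}
    = 0.4 · √(130/10.58) − 1.960
    = 0.4 · 3.50533 − 1.960
    = 1.4021 − 1.960 = -0.5579 → -0.56
Power = Φ(-0.56) = 0.288.

Power ≈ 0.288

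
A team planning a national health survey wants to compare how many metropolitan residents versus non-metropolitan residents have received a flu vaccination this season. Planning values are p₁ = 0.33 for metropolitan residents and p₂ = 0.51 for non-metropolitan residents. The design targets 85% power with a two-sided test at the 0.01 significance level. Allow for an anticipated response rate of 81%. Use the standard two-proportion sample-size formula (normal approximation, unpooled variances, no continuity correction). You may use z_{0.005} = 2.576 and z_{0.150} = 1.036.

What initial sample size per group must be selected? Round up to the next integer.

n = (z_{α/2} + z_β)² · [p₁(1−p₁) + p₂(1−p₂)] / (p₁ − p₂)²
  = (2.576 + 1.036)² · (0.33·0.67 + 0.51·0.49) / (-0.18)²
  = (3.612)² · (0.2211 + 0.2499) / 0.0324
  = 13.0465 · 0.4710 / 0.0324
  = 189.66
Adjust for 81% response: 189.66 / 0.81 = 234.15.
Round up → n = 235 per group.

n = 235 per group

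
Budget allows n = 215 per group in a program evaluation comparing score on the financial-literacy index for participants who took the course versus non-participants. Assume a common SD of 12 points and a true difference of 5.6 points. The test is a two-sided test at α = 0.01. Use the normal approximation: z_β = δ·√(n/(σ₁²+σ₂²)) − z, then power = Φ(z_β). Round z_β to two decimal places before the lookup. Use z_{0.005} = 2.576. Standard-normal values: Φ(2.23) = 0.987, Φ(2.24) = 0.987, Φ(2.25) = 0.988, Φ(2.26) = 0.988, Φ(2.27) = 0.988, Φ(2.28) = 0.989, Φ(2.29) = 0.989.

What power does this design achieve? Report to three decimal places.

Power ≈ 0.988

z_β = δ·√(n/(σ₁²+σ₂²)) − z_{α/2}
    = 5.6 · √(215/288) − 2.576
    = 5.6 · 0.86402 − 2.576
    = 4.8385 − 2.576 = 2.2625 → 2.26
Power = Φ(2.26) = 0.988.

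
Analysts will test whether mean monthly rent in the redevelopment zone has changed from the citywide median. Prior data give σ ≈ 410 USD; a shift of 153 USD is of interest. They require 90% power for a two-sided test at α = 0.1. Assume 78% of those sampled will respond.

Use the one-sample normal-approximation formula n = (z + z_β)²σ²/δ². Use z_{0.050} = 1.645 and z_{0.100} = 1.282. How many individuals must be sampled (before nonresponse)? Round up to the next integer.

n = 79

n = (z_{α/2} + z_β)² · σ² / δ²
  = (1.645 + 1.282)² · 410² / 153²
  = 8.5673 · 168100 / 23409
  = 61.52
Adjust for 78% response: 61.52 / 0.78 = 78.87.
Round up → n = 79.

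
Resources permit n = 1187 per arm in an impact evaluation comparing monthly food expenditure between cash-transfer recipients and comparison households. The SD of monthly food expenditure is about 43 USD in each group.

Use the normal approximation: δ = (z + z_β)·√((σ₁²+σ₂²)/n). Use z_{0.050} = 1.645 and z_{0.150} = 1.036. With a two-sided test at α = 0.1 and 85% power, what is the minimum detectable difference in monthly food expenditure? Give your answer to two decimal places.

Minimum detectable difference ≈ 4.73 USD

δ = (z_{α/2} + z_β) · √((σ₁²+σ₂²)/n)
  = (1.645 + 1.036) · √(3698/1187)
  = 2.681 · √3.1154
  = 2.681 · 1.7651
  = 4.7321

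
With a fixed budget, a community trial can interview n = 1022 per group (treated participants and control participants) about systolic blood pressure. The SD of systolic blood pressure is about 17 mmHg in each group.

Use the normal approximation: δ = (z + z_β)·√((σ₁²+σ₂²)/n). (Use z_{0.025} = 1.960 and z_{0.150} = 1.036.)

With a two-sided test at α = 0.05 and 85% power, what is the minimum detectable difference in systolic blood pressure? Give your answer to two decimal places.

δ = (z_{α/2} + z_β) · √((σ₁²+σ₂²)/n)
  = (1.960 + 1.036) · √(578/1022)
  = 2.996 · √0.56556
  = 2.996 · 0.7520
  = 2.2531

Minimum detectable difference ≈ 2.25 mmHg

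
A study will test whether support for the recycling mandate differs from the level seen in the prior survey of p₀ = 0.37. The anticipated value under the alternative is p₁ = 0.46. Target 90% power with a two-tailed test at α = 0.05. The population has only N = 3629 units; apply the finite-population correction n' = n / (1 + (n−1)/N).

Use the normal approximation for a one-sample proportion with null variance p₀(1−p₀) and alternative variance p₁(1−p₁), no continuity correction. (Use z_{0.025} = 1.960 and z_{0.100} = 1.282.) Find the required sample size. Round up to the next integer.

n = [z_{α/2}·√(p₀q₀) + z_β·√(p₁q₁)]² / (p₁ − p₀)²
  = [1.960·√(0.37·0.63) + 1.282·√(0.46·0.54)]² / (0.09)²
  = [1.960·0.4828 + 1.282·0.4984]² / 0.0081
  = [1.5852]² / 0.0081
  = 310.25
Finite-population correction (N = 3629): 310.25 / (1 + (310.25 − 1)/3629) = 285.88.
Round up → n = 286.

n = 286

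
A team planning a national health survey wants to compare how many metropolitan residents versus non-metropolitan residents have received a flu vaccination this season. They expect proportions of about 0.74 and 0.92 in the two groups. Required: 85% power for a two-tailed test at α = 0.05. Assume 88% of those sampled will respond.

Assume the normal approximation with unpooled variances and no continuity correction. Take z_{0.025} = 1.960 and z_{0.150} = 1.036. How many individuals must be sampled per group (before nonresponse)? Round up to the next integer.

n = 84 per group

n = (z_{α/2} + z_β)² · [p₁(1−p₁) + p₂(1−p₂)] / (p₁ − p₂)²
  = (1.960 + 1.036)² · (0.74·0.26 + 0.92·0.08) / (-0.18)²
  = (2.996)² · (0.1924 + 0.0736) / 0.0324
  = 8.9760 · 0.2660 / 0.0324
  = 73.69
Adjust for 88% response: 73.69 / 0.88 = 83.74.
Round up → n = 84 per group.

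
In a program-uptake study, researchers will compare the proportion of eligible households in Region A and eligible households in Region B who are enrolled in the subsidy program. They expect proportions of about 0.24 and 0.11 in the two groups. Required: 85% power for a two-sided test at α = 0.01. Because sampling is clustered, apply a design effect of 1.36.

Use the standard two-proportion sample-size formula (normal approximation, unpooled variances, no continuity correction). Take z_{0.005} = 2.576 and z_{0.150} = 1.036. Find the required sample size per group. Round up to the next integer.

n = (z_{α/2} + z_β)² · [p₁(1−p₁) + p₂(1−p₂)] / (p₁ − p₂)²
  = (2.576 + 1.036)² · (0.24·0.76 + 0.11·0.89) / (0.13)²
  = (3.612)² · (0.1824 + 0.0979) / 0.0169
  = 13.0465 · 0.2803 / 0.0169
  = 216.39
Design effect: 1.36 × 216.39 = 294.29.
Round up → n = 295 per group.

n = 295 per group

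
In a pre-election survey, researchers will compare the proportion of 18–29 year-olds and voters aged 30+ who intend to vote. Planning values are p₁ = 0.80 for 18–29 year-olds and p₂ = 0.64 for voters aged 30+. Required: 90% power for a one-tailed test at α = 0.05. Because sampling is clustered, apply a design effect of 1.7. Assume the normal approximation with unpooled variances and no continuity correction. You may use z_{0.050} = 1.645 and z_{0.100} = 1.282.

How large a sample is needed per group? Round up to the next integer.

n = (z_α + z_β)² · [p₁(1−p₁) + p₂(1−p₂)] / (p₁ − p₂)²
  = (1.645 + 1.282)² · (0.80·0.20 + 0.64·0.36) / (0.16)²
  = (2.927)² · (0.1600 + 0.2304) / 0.0256
  = 8.5673 · 0.3904 / 0.0256
  = 130.65
Design effect: 1.7 × 130.65 = 222.11.
Round up → n = 223 per group.

n = 223 per group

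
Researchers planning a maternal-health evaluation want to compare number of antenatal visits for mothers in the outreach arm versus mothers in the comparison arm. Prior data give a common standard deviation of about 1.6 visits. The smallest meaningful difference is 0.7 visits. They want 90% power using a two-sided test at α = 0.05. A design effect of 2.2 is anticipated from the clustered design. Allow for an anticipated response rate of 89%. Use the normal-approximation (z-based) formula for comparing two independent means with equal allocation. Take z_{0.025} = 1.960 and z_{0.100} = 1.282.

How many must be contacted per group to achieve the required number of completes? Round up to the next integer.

n = (z_{α/2} + z_β)² · (σ₁² + σ₂²) / δ²
  = (1.960 + 1.282)² · (2·1.6² = 5.12) / 0.7²
  = 10.5106 · 5.12 / 0.49
  = 109.82
Design effect: 2.2 × 109.82 = 241.61.
Adjust for 89% response: 241.61 / 0.89 = 271.48.
Round up → n = 272 per group.

n = 272 per group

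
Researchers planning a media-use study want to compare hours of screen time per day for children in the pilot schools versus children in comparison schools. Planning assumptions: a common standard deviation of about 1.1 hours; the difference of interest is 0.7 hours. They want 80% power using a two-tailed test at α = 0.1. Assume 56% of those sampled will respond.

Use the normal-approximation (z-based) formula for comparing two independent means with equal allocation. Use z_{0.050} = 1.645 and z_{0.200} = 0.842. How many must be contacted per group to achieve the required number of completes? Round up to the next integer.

n = 55 per group

n = (z_{α/2} + z_β)² · (σ₁² + σ₂²) / δ²
  = (1.645 + 0.842)² · (2·1.1² = 2.42) / 0.7²
  = 6.1852 · 2.42 / 0.49
  = 30.55
Adjust for 56% response: 30.55 / 0.56 = 54.55.
Round up → n = 55 per group.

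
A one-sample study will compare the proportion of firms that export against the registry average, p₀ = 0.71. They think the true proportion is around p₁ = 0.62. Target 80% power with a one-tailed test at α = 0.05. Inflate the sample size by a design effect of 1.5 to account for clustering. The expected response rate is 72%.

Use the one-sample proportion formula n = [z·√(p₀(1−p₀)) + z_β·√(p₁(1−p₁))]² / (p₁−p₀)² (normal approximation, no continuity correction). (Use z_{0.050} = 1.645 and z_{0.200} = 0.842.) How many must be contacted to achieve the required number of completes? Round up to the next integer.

n = 344

n = [z_α·√(p₀q₀) + z_β·√(p₁q₁)]² / (p₁ − p₀)²
  = [1.645·√(0.71·0.29) + 0.842·√(0.62·0.38)]² / (-0.09)²
  = [1.645·0.4538 + 0.842·0.4854]² / 0.0081
  = [1.1551]² / 0.0081
  = 164.73
Design effect: 1.5 × 164.73 = 247.10.
Adjust for 72% response: 247.10 / 0.72 = 343.19.
Round up → n = 344.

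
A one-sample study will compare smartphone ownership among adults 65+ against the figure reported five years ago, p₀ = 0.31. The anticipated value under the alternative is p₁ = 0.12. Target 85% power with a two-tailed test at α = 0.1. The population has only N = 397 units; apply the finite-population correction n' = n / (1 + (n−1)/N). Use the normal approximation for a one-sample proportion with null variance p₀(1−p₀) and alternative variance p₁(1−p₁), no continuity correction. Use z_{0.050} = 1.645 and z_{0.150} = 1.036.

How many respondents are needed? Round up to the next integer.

n = [z_{α/2}·√(p₀q₀) + z_β·√(p₁q₁)]² / (p₁ − p₀)²
  = [1.645·√(0.31·0.69) + 1.036·√(0.12·0.88)]² / (-0.19)²
  = [1.645·0.4625 + 1.036·0.3250]² / 0.0361
  = [1.0975]² / 0.0361
  = 33.36
Finite-population correction (N = 397): 33.36 / (1 + (33.36 − 1)/397) = 30.85.
Round up → n = 31.

n = 31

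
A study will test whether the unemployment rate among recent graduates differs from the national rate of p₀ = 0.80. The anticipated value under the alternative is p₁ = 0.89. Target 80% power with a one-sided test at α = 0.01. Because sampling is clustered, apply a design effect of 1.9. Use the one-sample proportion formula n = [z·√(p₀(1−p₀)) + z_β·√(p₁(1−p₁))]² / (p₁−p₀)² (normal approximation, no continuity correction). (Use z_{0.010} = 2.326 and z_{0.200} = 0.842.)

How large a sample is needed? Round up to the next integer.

n = [z_α·√(p₀q₀) + z_β·√(p₁q₁)]² / (p₁ − p₀)²
  = [2.326·√(0.80·0.20) + 0.842·√(0.89·0.11)]² / (0.09)²
  = [2.326·0.4000 + 0.842·0.3129]² / 0.0081
  = [1.1939]² / 0.0081
  = 175.96
Design effect: 1.9 × 175.96 = 334.33.
Round up → n = 335.

n = 335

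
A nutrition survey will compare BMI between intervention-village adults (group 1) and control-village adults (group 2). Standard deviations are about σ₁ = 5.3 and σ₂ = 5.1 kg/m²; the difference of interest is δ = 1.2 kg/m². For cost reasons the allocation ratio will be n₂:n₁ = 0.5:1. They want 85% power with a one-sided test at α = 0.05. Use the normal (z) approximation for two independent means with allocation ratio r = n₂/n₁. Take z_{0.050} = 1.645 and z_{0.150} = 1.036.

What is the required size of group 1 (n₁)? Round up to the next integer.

n₁ = 400

n₁ = (z_α + z_β)² · (σ₁² + σ₂²/r) / δ²
   = (1.645 + 1.036)² · (5.3² + 5.1²/0.5) / 1.2²
   = 7.1878 · (28.09 + 52.02) / 1.44
   = 7.1878 · 80.11 / 1.44
   = 399.87
Round up → n₁ = 400; n₂ = r·n₁ = 0.5 × 400 = 200.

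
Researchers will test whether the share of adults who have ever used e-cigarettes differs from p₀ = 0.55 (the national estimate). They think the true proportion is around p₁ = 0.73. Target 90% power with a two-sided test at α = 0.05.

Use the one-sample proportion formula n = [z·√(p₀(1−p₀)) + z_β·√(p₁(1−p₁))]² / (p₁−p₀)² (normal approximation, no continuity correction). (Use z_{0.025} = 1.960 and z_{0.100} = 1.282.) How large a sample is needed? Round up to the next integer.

n = [z_{α/2}·√(p₀q₀) + z_β·√(p₁q₁)]² / (p₁ − p₀)²
  = [1.960·√(0.55·0.45) + 1.282·√(0.73·0.27)]² / (0.18)²
  = [1.960·0.4975 + 1.282·0.4440]² / 0.0324
  = [1.5442]² / 0.0324
  = 73.60
Round up → n = 74.

n = 74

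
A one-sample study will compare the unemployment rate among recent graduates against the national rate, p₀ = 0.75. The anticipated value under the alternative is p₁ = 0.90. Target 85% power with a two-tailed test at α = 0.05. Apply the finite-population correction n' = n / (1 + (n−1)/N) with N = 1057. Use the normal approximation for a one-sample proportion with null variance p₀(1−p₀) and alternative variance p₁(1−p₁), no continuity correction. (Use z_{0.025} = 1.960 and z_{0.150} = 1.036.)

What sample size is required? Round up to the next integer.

n = [z_{α/2}·√(p₀q₀) + z_β·√(p₁q₁)]² / (p₁ − p₀)²
  = [1.960·√(0.75·0.25) + 1.036·√(0.90·0.10)]² / (0.15)²
  = [1.960·0.4330 + 1.036·0.3000]² / 0.0225
  = [1.1595]² / 0.0225
  = 59.75
Finite-population correction (N = 1057): 59.75 / (1 + (59.75 − 1)/1057) = 56.61.
Round up → n = 57.

n = 57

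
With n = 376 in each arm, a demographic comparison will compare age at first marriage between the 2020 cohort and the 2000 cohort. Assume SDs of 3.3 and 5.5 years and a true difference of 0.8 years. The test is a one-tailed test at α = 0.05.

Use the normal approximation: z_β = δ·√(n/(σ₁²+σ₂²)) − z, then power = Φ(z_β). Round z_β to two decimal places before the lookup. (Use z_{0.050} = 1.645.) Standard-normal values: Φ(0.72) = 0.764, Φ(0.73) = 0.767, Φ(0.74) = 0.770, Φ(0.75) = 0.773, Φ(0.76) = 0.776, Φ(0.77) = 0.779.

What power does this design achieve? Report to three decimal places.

Power ≈ 0.779

z_β = δ·√(n/(σ₁²+σ₂²)) − z_α
    = 0.8 · √(376/41.14) − 1.645
    = 0.8 · 3.02316 − 1.645
    = 2.4185 − 1.645 = 0.7735 → 0.77
Power = Φ(0.77) = 0.779.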